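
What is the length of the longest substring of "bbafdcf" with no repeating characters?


Input: "bbafdcf"
Sliding window (track last position of each char):
  Position 0 ('b'): window [0,0] length 1 -- new best
  Position 1 ('b'): repeat (last at 0), move window start to 1
  Position 1 ('b'): window [1,1] length 1
  Position 2 ('a'): window [1,2] length 2 -- new best
  Position 3 ('f'): window [1,3] length 3 -- new best
  Position 4 ('d'): window [1,4] length 4 -- new best
  Position 5 ('c'): window [1,5] length 5 -- new best
  Position 6 ('f'): repeat (last at 3), move window start to 4
  Position 6 ('f'): window [4,6] length 3
Longest substring with no repeats: "bafdc" with length 5

5


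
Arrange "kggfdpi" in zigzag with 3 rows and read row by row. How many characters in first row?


Zigzag "kggfdpi" into 3 rows:
Placing characters:
  'k' => row 0
  'g' => row 1
  'g' => row 2
  'f' => row 1
  'd' => row 0
  'p' => row 1
  'i' => row 2
Rows:
  Row 0: "kd"
  Row 1: "gfp"
  Row 2: "gi"
First row length: 2

2


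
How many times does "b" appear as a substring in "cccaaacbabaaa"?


Searching for "b" in "cccaaacbabaaa"
Scanning each position:
  Position 0: "c" => no
  Position 1: "c" => no
  Position 2: "c" => no
  Position 3: "a" => no
  Position 4: "a" => no
  Position 5: "a" => no
  Position 6: "c" => no
  Position 7: "b" => MATCH
  Position 8: "a" => no
  Position 9: "b" => MATCH
  Position 10: "a" => no
  Position 11: "a" => no
  Position 12: "a" => no
Total occurrences: 2

2


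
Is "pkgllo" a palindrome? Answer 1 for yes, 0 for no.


Input: pkgllo
Reversed: ollgkp
  Compare pos 0 ('p') with pos 5 ('o'): MISMATCH
  Compare pos 1 ('k') with pos 4 ('l'): MISMATCH
  Compare pos 2 ('g') with pos 3 ('l'): MISMATCH
Result: not a palindrome

0


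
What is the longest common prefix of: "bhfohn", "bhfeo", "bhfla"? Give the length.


Words: bhfohn, bhfeo, bhfla
  Position 0: all 'b' => match
  Position 1: all 'h' => match
  Position 2: all 'f' => match
  Position 3: ('o', 'e', 'l') => mismatch, stop
LCP = "bhf" (length 3)

3


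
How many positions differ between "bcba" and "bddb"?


Comparing "bcba" and "bddb" position by position:
  Position 0: 'b' vs 'b' => same
  Position 1: 'c' vs 'd' => DIFFER
  Position 2: 'b' vs 'd' => DIFFER
  Position 3: 'a' vs 'b' => DIFFER
Positions that differ: 3

3


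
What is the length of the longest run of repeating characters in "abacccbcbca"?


Input: "abacccbcbca"
Scanning for longest run:
  Position 1 ('b'): new char, reset run to 1
  Position 2 ('a'): new char, reset run to 1
  Position 3 ('c'): new char, reset run to 1
  Position 4 ('c'): continues run of 'c', length=2
  Position 5 ('c'): continues run of 'c', length=3
  Position 6 ('b'): new char, reset run to 1
  Position 7 ('c'): new char, reset run to 1
  Position 8 ('b'): new char, reset run to 1
  Position 9 ('c'): new char, reset run to 1
  Position 10 ('a'): new char, reset run to 1
Longest run: 'c' with length 3

3


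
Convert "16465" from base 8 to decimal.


Input: "16465" in base 8
Positional expansion:
  Digit '1' (value 1) x 8^4 = 4096
  Digit '6' (value 6) x 8^3 = 3072
  Digit '4' (value 4) x 8^2 = 256
  Digit '6' (value 6) x 8^1 = 48
  Digit '5' (value 5) x 8^0 = 5
Sum = 7477

7477


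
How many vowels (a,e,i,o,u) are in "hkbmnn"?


Input: hkbmnn
Checking each character:
  'h' at position 0: consonant
  'k' at position 1: consonant
  'b' at position 2: consonant
  'm' at position 3: consonant
  'n' at position 4: consonant
  'n' at position 5: consonant
Total vowels: 0

0


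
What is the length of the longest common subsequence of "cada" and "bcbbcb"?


LCS of "cada" and "bcbbcb"
DP table:
           b    c    b    b    c    b
      0    0    0    0    0    0    0
  c   0    0    1    1    1    1    1
  a   0    0    1    1    1    1    1
  d   0    0    1    1    1    1    1
  a   0    0    1    1    1    1    1
LCS length = dp[4][6] = 1

1


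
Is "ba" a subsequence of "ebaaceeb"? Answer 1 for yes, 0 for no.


Check if "ba" is a subsequence of "ebaaceeb"
Greedy scan:
  Position 0 ('e'): no match needed
  Position 1 ('b'): matches sub[0] = 'b'
  Position 2 ('a'): matches sub[1] = 'a'
  Position 3 ('a'): no match needed
  Position 4 ('c'): no match needed
  Position 5 ('e'): no match needed
  Position 6 ('e'): no match needed
  Position 7 ('b'): no match needed
All 2 characters matched => is a subsequence

1


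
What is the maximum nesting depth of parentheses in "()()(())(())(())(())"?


Input: "()()(())(())(())(())"
Tracking depth:
  Position 0 '(': depth becomes 1
  Position 1 ')': depth becomes 0
  Position 2 '(': depth becomes 1
  Position 3 ')': depth becomes 0
  Position 4 '(': depth becomes 1
  Position 5 '(': depth becomes 2
  Position 6 ')': depth becomes 1
  Position 7 ')': depth becomes 0
  Position 8 '(': depth becomes 1
  Position 9 '(': depth becomes 2
  Position 10 ')': depth becomes 1
  Position 11 ')': depth becomes 0
  Position 12 '(': depth becomes 1
  Position 13 '(': depth becomes 2
  Position 14 ')': depth becomes 1
  Position 15 ')': depth becomes 0
  Position 16 '(': depth becomes 1
  Position 17 '(': depth becomes 2
  Position 18 ')': depth becomes 1
  Position 19 ')': depth becomes 0
Maximum depth reached: 2

2


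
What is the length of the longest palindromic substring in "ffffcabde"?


Input: "ffffcabde"
Checking substrings for palindromes:
  [0:4] "ffff" (len 4) => palindrome
  [0:3] "fff" (len 3) => palindrome
  [1:4] "fff" (len 3) => palindrome
  [0:2] "ff" (len 2) => palindrome
  [1:3] "ff" (len 2) => palindrome
  [2:4] "ff" (len 2) => palindrome
Longest palindromic substring: "ffff" with length 4

4


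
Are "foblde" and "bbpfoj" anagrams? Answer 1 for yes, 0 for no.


Strings: "foblde", "bbpfoj"
Sorted first:  bdeflo
Sorted second: bbfjop
Differ at position 1: 'd' vs 'b' => not anagrams

0


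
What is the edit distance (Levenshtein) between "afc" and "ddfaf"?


Computing edit distance: "afc" -> "ddfaf"
DP table:
           d    d    f    a    f
      0    1    2    3    4    5
  a   1    1    2    3    3    4
  f   2    2    2    2    3    3
  c   3    3    3    3    3    4
Edit distance = dp[3][5] = 4

4


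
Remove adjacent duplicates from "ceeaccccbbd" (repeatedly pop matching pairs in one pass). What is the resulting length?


Input: ceeaccccbbd
Stack-based adjacent duplicate removal:
  Read 'c': push. Stack: c
  Read 'e': push. Stack: ce
  Read 'e': matches stack top 'e' => pop. Stack: c
  Read 'a': push. Stack: ca
  Read 'c': push. Stack: cac
  Read 'c': matches stack top 'c' => pop. Stack: ca
  Read 'c': push. Stack: cac
  Read 'c': matches stack top 'c' => pop. Stack: ca
  Read 'b': push. Stack: cab
  Read 'b': matches stack top 'b' => pop. Stack: ca
  Read 'd': push. Stack: cad
Final stack: "cad" (length 3)

3


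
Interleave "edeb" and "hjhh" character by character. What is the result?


Interleaving "edeb" and "hjhh":
  Position 0: 'e' from first, 'h' from second => "eh"
  Position 1: 'd' from first, 'j' from second => "dj"
  Position 2: 'e' from first, 'h' from second => "eh"
  Position 3: 'b' from first, 'h' from second => "bh"
Result: ehdjehbh

ehdjehbh


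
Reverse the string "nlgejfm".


Input: nlgejfm
Reading characters right to left:
  Position 6: 'm'
  Position 5: 'f'
  Position 4: 'j'
  Position 3: 'e'
  Position 2: 'g'
  Position 1: 'l'
  Position 0: 'n'
Reversed: mfjegln

mfjegln


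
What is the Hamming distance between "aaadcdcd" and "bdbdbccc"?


Comparing "aaadcdcd" and "bdbdbccc" position by position:
  Position 0: 'a' vs 'b' => differ
  Position 1: 'a' vs 'd' => differ
  Position 2: 'a' vs 'b' => differ
  Position 3: 'd' vs 'd' => same
  Position 4: 'c' vs 'b' => differ
  Position 5: 'd' vs 'c' => differ
  Position 6: 'c' vs 'c' => same
  Position 7: 'd' vs 'c' => differ
Total differences (Hamming distance): 6

6


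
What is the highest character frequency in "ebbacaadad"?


Input: ebbacaadad
Character counts:
  'a': 4
  'b': 2
  'c': 1
  'd': 2
  'e': 1
Maximum frequency: 4

4


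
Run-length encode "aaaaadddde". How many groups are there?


Input: aaaaadddde
Scanning for consecutive runs:
  Group 1: 'a' x 5 (positions 0-4)
  Group 2: 'd' x 4 (positions 5-8)
  Group 3: 'e' x 1 (positions 9-9)
Total groups: 3

3


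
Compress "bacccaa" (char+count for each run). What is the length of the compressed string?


Input: bacccaa
Runs:
  'b' x 1 => "b1"
  'a' x 1 => "a1"
  'c' x 3 => "c3"
  'a' x 2 => "a2"
Compressed: "b1a1c3a2"
Compressed length: 8

8


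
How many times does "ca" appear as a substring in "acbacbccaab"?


Searching for "ca" in "acbacbccaab"
Scanning each position:
  Position 0: "ac" => no
  Position 1: "cb" => no
  Position 2: "ba" => no
  Position 3: "ac" => no
  Position 4: "cb" => no
  Position 5: "bc" => no
  Position 6: "cc" => no
  Position 7: "ca" => MATCH
  Position 8: "aa" => no
  Position 9: "ab" => no
Total occurrences: 1

1


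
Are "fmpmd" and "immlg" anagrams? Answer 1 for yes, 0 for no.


Strings: "fmpmd", "immlg"
Sorted first:  dfmmp
Sorted second: gilmm
Differ at position 0: 'd' vs 'g' => not anagrams

0


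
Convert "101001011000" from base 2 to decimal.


Input: "101001011000" in base 2
Positional expansion:
  Digit '1' (value 1) x 2^11 = 2048
  Digit '0' (value 0) x 2^10 = 0
  Digit '1' (value 1) x 2^9 = 512
  Digit '0' (value 0) x 2^8 = 0
  Digit '0' (value 0) x 2^7 = 0
  Digit '1' (value 1) x 2^6 = 64
  Digit '0' (value 0) x 2^5 = 0
  Digit '1' (value 1) x 2^4 = 16
  Digit '1' (value 1) x 2^3 = 8
  Digit '0' (value 0) x 2^2 = 0
  Digit '0' (value 0) x 2^1 = 0
  Digit '0' (value 0) x 2^0 = 0
Sum = 2648

2648


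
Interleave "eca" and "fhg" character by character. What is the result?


Interleaving "eca" and "fhg":
  Position 0: 'e' from first, 'f' from second => "ef"
  Position 1: 'c' from first, 'h' from second => "ch"
  Position 2: 'a' from first, 'g' from second => "ag"
Result: efchag

efchag


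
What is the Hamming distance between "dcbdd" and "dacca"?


Comparing "dcbdd" and "dacca" position by position:
  Position 0: 'd' vs 'd' => same
  Position 1: 'c' vs 'a' => differ
  Position 2: 'b' vs 'c' => differ
  Position 3: 'd' vs 'c' => differ
  Position 4: 'd' vs 'a' => differ
Total differences (Hamming distance): 4

4


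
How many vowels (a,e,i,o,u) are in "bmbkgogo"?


Input: bmbkgogo
Checking each character:
  'b' at position 0: consonant
  'm' at position 1: consonant
  'b' at position 2: consonant
  'k' at position 3: consonant
  'g' at position 4: consonant
  'o' at position 5: vowel (running total: 1)
  'g' at position 6: consonant
  'o' at position 7: vowel (running total: 2)
Total vowels: 2

2


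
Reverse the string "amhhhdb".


Input: amhhhdb
Reading characters right to left:
  Position 6: 'b'
  Position 5: 'd'
  Position 4: 'h'
  Position 3: 'h'
  Position 2: 'h'
  Position 1: 'm'
  Position 0: 'a'
Reversed: bdhhhma

bdhhhma


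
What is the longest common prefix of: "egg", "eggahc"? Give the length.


Words: egg, eggahc
  Position 0: all 'e' => match
  Position 1: all 'g' => match
  Position 2: all 'g' => match
LCP = "egg" (length 3)

3


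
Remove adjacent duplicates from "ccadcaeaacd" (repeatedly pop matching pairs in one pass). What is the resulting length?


Input: ccadcaeaacd
Stack-based adjacent duplicate removal:
  Read 'c': push. Stack: c
  Read 'c': matches stack top 'c' => pop. Stack: (empty)
  Read 'a': push. Stack: a
  Read 'd': push. Stack: ad
  Read 'c': push. Stack: adc
  Read 'a': push. Stack: adca
  Read 'e': push. Stack: adcae
  Read 'a': push. Stack: adcaea
  Read 'a': matches stack top 'a' => pop. Stack: adcae
  Read 'c': push. Stack: adcaec
  Read 'd': push. Stack: adcaecd
Final stack: "adcaecd" (length 7)

7


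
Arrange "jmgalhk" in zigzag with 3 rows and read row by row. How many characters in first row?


Zigzag "jmgalhk" into 3 rows:
Placing characters:
  'j' => row 0
  'm' => row 1
  'g' => row 2
  'a' => row 1
  'l' => row 0
  'h' => row 1
  'k' => row 2
Rows:
  Row 0: "jl"
  Row 1: "mah"
  Row 2: "gk"
First row length: 2

2


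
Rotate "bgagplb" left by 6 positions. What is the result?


Input: "bgagplb", rotate left by 6
First 6 characters: "bgagpl"
Remaining characters: "b"
Concatenate remaining + first: "b" + "bgagpl" = "bbgagpl"

bbgagpl


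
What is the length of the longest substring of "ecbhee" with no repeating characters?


Input: "ecbhee"
Sliding window (track last position of each char):
  Position 0 ('e'): window [0,0] length 1 -- new best
  Position 1 ('c'): window [0,1] length 2 -- new best
  Position 2 ('b'): window [0,2] length 3 -- new best
  Position 3 ('h'): window [0,3] length 4 -- new best
  Position 4 ('e'): repeat (last at 0), move window start to 1
  Position 4 ('e'): window [1,4] length 4
  Position 5 ('e'): repeat (last at 4), move window start to 5
  Position 5 ('e'): window [5,5] length 1
Longest substring with no repeats: "ecbh" with length 4

4


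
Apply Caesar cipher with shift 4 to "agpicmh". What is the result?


Caesar cipher: shift "agpicmh" by 4
  'a' (pos 0) + 4 = pos 4 = 'e'
  'g' (pos 6) + 4 = pos 10 = 'k'
  'p' (pos 15) + 4 = pos 19 = 't'
  'i' (pos 8) + 4 = pos 12 = 'm'
  'c' (pos 2) + 4 = pos 6 = 'g'
  'm' (pos 12) + 4 = pos 16 = 'q'
  'h' (pos 7) + 4 = pos 11 = 'l'
Result: ektmgql

ektmgql


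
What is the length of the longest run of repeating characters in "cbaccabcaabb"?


Input: "cbaccabcaabb"
Scanning for longest run:
  Position 1 ('b'): new char, reset run to 1
  Position 2 ('a'): new char, reset run to 1
  Position 3 ('c'): new char, reset run to 1
  Position 4 ('c'): continues run of 'c', length=2
  Position 5 ('a'): new char, reset run to 1
  Position 6 ('b'): new char, reset run to 1
  Position 7 ('c'): new char, reset run to 1
  Position 8 ('a'): new char, reset run to 1
  Position 9 ('a'): continues run of 'a', length=2
  Position 10 ('b'): new char, reset run to 1
  Position 11 ('b'): continues run of 'b', length=2
Longest run: 'c' with length 2

2


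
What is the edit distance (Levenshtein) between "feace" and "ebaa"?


Computing edit distance: "feace" -> "ebaa"
DP table:
           e    b    a    a
      0    1    2    3    4
  f   1    1    2    3    4
  e   2    1    2    3    4
  a   3    2    2    2    3
  c   4    3    3    3    3
  e   5    4    4    4    4
Edit distance = dp[5][4] = 4

4


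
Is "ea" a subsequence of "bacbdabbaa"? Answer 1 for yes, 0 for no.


Check if "ea" is a subsequence of "bacbdabbaa"
Greedy scan:
  Position 0 ('b'): no match needed
  Position 1 ('a'): no match needed
  Position 2 ('c'): no match needed
  Position 3 ('b'): no match needed
  Position 4 ('d'): no match needed
  Position 5 ('a'): no match needed
  Position 6 ('b'): no match needed
  Position 7 ('b'): no match needed
  Position 8 ('a'): no match needed
  Position 9 ('a'): no match needed
Only matched 0/2 characters => not a subsequence

0


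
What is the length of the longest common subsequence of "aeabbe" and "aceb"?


LCS of "aeabbe" and "aceb"
DP table:
           a    c    e    b
      0    0    0    0    0
  a   0    1    1    1    1
  e   0    1    1    2    2
  a   0    1    1    2    2
  b   0    1    1    2    3
  b   0    1    1    2    3
  e   0    1    1    2    3
LCS length = dp[6][4] = 3

3


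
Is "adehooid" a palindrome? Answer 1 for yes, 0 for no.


Input: adehooid
Reversed: diooheda
  Compare pos 0 ('a') with pos 7 ('d'): MISMATCH
  Compare pos 1 ('d') with pos 6 ('i'): MISMATCH
  Compare pos 2 ('e') with pos 5 ('o'): MISMATCH
  Compare pos 3 ('h') with pos 4 ('o'): MISMATCH
Result: not a palindrome

0


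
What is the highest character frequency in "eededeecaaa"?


Input: eededeecaaa
Character counts:
  'a': 3
  'c': 1
  'd': 2
  'e': 5
Maximum frequency: 5

5


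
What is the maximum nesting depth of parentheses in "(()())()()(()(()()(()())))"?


Input: "(()())()()(()(()()(()())))"
Tracking depth:
  Position 0 '(': depth becomes 1
  Position 1 '(': depth becomes 2
  Position 2 ')': depth becomes 1
  Position 3 '(': depth becomes 2
  Position 4 ')': depth becomes 1
  Position 5 ')': depth becomes 0
  Position 6 '(': depth becomes 1
  Position 7 ')': depth becomes 0
  Position 8 '(': depth becomes 1
  Position 9 ')': depth becomes 0
  Position 10 '(': depth becomes 1
  Position 11 '(': depth becomes 2
  Position 12 ')': depth becomes 1
  Position 13 '(': depth becomes 2
  Position 14 '(': depth becomes 3
  Position 15 ')': depth becomes 2
  Position 16 '(': depth becomes 3
  Position 17 ')': depth becomes 2
  Position 18 '(': depth becomes 3
  Position 19 '(': depth becomes 4
  Position 20 ')': depth becomes 3
  Position 21 '(': depth becomes 4
  Position 22 ')': depth becomes 3
  Position 23 ')': depth becomes 2
  Position 24 ')': depth becomes 1
  Position 25 ')': depth becomes 0
Maximum depth reached: 4

4


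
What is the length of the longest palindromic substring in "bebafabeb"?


Input: "bebafabeb"
Checking substrings for palindromes:
  [0:9] "bebafabeb" (len 9) => palindrome
  [1:8] "ebafabe" (len 7) => palindrome
  [2:7] "bafab" (len 5) => palindrome
  [0:3] "beb" (len 3) => palindrome
  [3:6] "afa" (len 3) => palindrome
  [6:9] "beb" (len 3) => palindrome
Longest palindromic substring: "bebafabeb" with length 9

9


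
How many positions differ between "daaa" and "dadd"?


Comparing "daaa" and "dadd" position by position:
  Position 0: 'd' vs 'd' => same
  Position 1: 'a' vs 'a' => same
  Position 2: 'a' vs 'd' => DIFFER
  Position 3: 'a' vs 'd' => DIFFER
Positions that differ: 2

2


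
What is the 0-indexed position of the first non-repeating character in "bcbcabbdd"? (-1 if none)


Input: bcbcabbdd
Character frequencies:
  'a': 1
  'b': 4
  'c': 2
  'd': 2
Scanning left to right for freq == 1:
  Position 0 ('b'): freq=4, skip
  Position 1 ('c'): freq=2, skip
  Position 2 ('b'): freq=4, skip
  Position 3 ('c'): freq=2, skip
  Position 4 ('a'): unique! => answer = 4

4


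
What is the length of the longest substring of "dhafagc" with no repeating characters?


Input: "dhafagc"
Sliding window (track last position of each char):
  Position 0 ('d'): window [0,0] length 1 -- new best
  Position 1 ('h'): window [0,1] length 2 -- new best
  Position 2 ('a'): window [0,2] length 3 -- new best
  Position 3 ('f'): window [0,3] length 4 -- new best
  Position 4 ('a'): repeat (last at 2), move window start to 3
  Position 4 ('a'): window [3,4] length 2
  Position 5 ('g'): window [3,5] length 3
  Position 6 ('c'): window [3,6] length 4
Longest substring with no repeats: "dhaf" with length 4

4


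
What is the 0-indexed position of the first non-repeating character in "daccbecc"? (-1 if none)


Input: daccbecc
Character frequencies:
  'a': 1
  'b': 1
  'c': 4
  'd': 1
  'e': 1
Scanning left to right for freq == 1:
  Position 0 ('d'): unique! => answer = 0

0


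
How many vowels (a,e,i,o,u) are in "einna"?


Input: einna
Checking each character:
  'e' at position 0: vowel (running total: 1)
  'i' at position 1: vowel (running total: 2)
  'n' at position 2: consonant
  'n' at position 3: consonant
  'a' at position 4: vowel (running total: 3)
Total vowels: 3

3


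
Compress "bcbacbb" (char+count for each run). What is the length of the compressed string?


Input: bcbacbb
Runs:
  'b' x 1 => "b1"
  'c' x 1 => "c1"
  'b' x 1 => "b1"
  'a' x 1 => "a1"
  'c' x 1 => "c1"
  'b' x 2 => "b2"
Compressed: "b1c1b1a1c1b2"
Compressed length: 12

12


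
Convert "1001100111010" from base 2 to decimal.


Input: "1001100111010" in base 2
Positional expansion:
  Digit '1' (value 1) x 2^12 = 4096
  Digit '0' (value 0) x 2^11 = 0
  Digit '0' (value 0) x 2^10 = 0
  Digit '1' (value 1) x 2^9 = 512
  Digit '1' (value 1) x 2^8 = 256
  Digit '0' (value 0) x 2^7 = 0
  Digit '0' (value 0) x 2^6 = 0
  Digit '1' (value 1) x 2^5 = 32
  Digit '1' (value 1) x 2^4 = 16
  Digit '1' (value 1) x 2^3 = 8
  Digit '0' (value 0) x 2^2 = 0
  Digit '1' (value 1) x 2^1 = 2
  Digit '0' (value 0) x 2^0 = 0
Sum = 4922

4922


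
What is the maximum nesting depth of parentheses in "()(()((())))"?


Input: "()(()((())))"
Tracking depth:
  Position 0 '(': depth becomes 1
  Position 1 ')': depth becomes 0
  Position 2 '(': depth becomes 1
  Position 3 '(': depth becomes 2
  Position 4 ')': depth becomes 1
  Position 5 '(': depth becomes 2
  Position 6 '(': depth becomes 3
  Position 7 '(': depth becomes 4
  Position 8 ')': depth becomes 3
  Position 9 ')': depth becomes 2
  Position 10 ')': depth becomes 1
  Position 11 ')': depth becomes 0
Maximum depth reached: 4

4


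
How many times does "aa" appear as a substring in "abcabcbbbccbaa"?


Searching for "aa" in "abcabcbbbccbaa"
Scanning each position:
  Position 0: "ab" => no
  Position 1: "bc" => no
  Position 2: "ca" => no
  Position 3: "ab" => no
  Position 4: "bc" => no
  Position 5: "cb" => no
  Position 6: "bb" => no
  Position 7: "bb" => no
  Position 8: "bc" => no
  Position 9: "cc" => no
  Position 10: "cb" => no
  Position 11: "ba" => no
  Position 12: "aa" => MATCH
Total occurrences: 1

1


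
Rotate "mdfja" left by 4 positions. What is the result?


Input: "mdfja", rotate left by 4
First 4 characters: "mdfj"
Remaining characters: "a"
Concatenate remaining + first: "a" + "mdfj" = "amdfj"

amdfj


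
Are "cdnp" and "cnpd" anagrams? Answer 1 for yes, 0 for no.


Strings: "cdnp", "cnpd"
Sorted first:  cdnp
Sorted second: cdnp
Sorted forms match => anagrams

1


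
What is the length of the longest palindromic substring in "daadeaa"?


Input: "daadeaa"
Checking substrings for palindromes:
  [0:4] "daad" (len 4) => palindrome
  [1:3] "aa" (len 2) => palindrome
  [5:7] "aa" (len 2) => palindrome
Longest palindromic substring: "daad" with length 4

4


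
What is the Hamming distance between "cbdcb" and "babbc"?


Comparing "cbdcb" and "babbc" position by position:
  Position 0: 'c' vs 'b' => differ
  Position 1: 'b' vs 'a' => differ
  Position 2: 'd' vs 'b' => differ
  Position 3: 'c' vs 'b' => differ
  Position 4: 'b' vs 'c' => differ
Total differences (Hamming distance): 5

5


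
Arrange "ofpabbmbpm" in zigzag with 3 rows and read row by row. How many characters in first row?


Zigzag "ofpabbmbpm" into 3 rows:
Placing characters:
  'o' => row 0
  'f' => row 1
  'p' => row 2
  'a' => row 1
  'b' => row 0
  'b' => row 1
  'm' => row 2
  'b' => row 1
  'p' => row 0
  'm' => row 1
Rows:
  Row 0: "obp"
  Row 1: "fabbm"
  Row 2: "pm"
First row length: 3

3


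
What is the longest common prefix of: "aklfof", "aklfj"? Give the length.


Words: aklfof, aklfj
  Position 0: all 'a' => match
  Position 1: all 'k' => match
  Position 2: all 'l' => match
  Position 3: all 'f' => match
  Position 4: ('o', 'j') => mismatch, stop
LCP = "aklf" (length 4)

4


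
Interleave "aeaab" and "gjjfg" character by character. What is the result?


Interleaving "aeaab" and "gjjfg":
  Position 0: 'a' from first, 'g' from second => "ag"
  Position 1: 'e' from first, 'j' from second => "ej"
  Position 2: 'a' from first, 'j' from second => "aj"
  Position 3: 'a' from first, 'f' from second => "af"
  Position 4: 'b' from first, 'g' from second => "bg"
Result: agejajafbg

agejajafbg


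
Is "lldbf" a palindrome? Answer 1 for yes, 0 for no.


Input: lldbf
Reversed: fbdll
  Compare pos 0 ('l') with pos 4 ('f'): MISMATCH
  Compare pos 1 ('l') with pos 3 ('b'): MISMATCH
Result: not a palindrome

0


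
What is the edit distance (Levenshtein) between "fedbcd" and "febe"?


Computing edit distance: "fedbcd" -> "febe"
DP table:
           f    e    b    e
      0    1    2    3    4
  f   1    0    1    2    3
  e   2    1    0    1    2
  d   3    2    1    1    2
  b   4    3    2    1    2
  c   5    4    3    2    2
  d   6    5    4    3    3
Edit distance = dp[6][4] = 3

3


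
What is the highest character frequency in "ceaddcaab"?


Input: ceaddcaab
Character counts:
  'a': 3
  'b': 1
  'c': 2
  'd': 2
  'e': 1
Maximum frequency: 3

3


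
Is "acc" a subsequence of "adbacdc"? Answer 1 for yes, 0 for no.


Check if "acc" is a subsequence of "adbacdc"
Greedy scan:
  Position 0 ('a'): matches sub[0] = 'a'
  Position 1 ('d'): no match needed
  Position 2 ('b'): no match needed
  Position 3 ('a'): no match needed
  Position 4 ('c'): matches sub[1] = 'c'
  Position 5 ('d'): no match needed
  Position 6 ('c'): matches sub[2] = 'c'
All 3 characters matched => is a subsequence

1


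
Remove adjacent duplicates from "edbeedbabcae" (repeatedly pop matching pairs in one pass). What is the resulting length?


Input: edbeedbabcae
Stack-based adjacent duplicate removal:
  Read 'e': push. Stack: e
  Read 'd': push. Stack: ed
  Read 'b': push. Stack: edb
  Read 'e': push. Stack: edbe
  Read 'e': matches stack top 'e' => pop. Stack: edb
  Read 'd': push. Stack: edbd
  Read 'b': push. Stack: edbdb
  Read 'a': push. Stack: edbdba
  Read 'b': push. Stack: edbdbab
  Read 'c': push. Stack: edbdbabc
  Read 'a': push. Stack: edbdbabca
  Read 'e': push. Stack: edbdbabcae
Final stack: "edbdbabcae" (length 10)

10


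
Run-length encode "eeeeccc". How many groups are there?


Input: eeeeccc
Scanning for consecutive runs:
  Group 1: 'e' x 4 (positions 0-3)
  Group 2: 'c' x 3 (positions 4-6)
Total groups: 2

2


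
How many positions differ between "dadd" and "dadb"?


Comparing "dadd" and "dadb" position by position:
  Position 0: 'd' vs 'd' => same
  Position 1: 'a' vs 'a' => same
  Position 2: 'd' vs 'd' => same
  Position 3: 'd' vs 'b' => DIFFER
Positions that differ: 1

1


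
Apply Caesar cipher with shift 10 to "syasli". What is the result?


Caesar cipher: shift "syasli" by 10
  's' (pos 18) + 10 = pos 2 = 'c'
  'y' (pos 24) + 10 = pos 8 = 'i'
  'a' (pos 0) + 10 = pos 10 = 'k'
  's' (pos 18) + 10 = pos 2 = 'c'
  'l' (pos 11) + 10 = pos 21 = 'v'
  'i' (pos 8) + 10 = pos 18 = 's'
Result: cikcvs

cikcvs


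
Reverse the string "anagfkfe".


Input: anagfkfe
Reading characters right to left:
  Position 7: 'e'
  Position 6: 'f'
  Position 5: 'k'
  Position 4: 'f'
  Position 3: 'g'
  Position 2: 'a'
  Position 1: 'n'
  Position 0: 'a'
Reversed: efkfgana

efkfgana


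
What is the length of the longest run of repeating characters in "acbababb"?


Input: "acbababb"
Scanning for longest run:
  Position 1 ('c'): new char, reset run to 1
  Position 2 ('b'): new char, reset run to 1
  Position 3 ('a'): new char, reset run to 1
  Position 4 ('b'): new char, reset run to 1
  Position 5 ('a'): new char, reset run to 1
  Position 6 ('b'): new char, reset run to 1
  Position 7 ('b'): continues run of 'b', length=2
Longest run: 'b' with length 2

2


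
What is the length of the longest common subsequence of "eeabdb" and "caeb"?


LCS of "eeabdb" and "caeb"
DP table:
           c    a    e    b
      0    0    0    0    0
  e   0    0    0    1    1
  e   0    0    0    1    1
  a   0    0    1    1    1
  b   0    0    1    1    2
  d   0    0    1    1    2
  b   0    0    1    1    2
LCS length = dp[6][4] = 2

2


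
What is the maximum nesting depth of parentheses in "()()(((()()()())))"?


Input: "()()(((()()()())))"
Tracking depth:
  Position 0 '(': depth becomes 1
  Position 1 ')': depth becomes 0
  Position 2 '(': depth becomes 1
  Position 3 ')': depth becomes 0
  Position 4 '(': depth becomes 1
  Position 5 '(': depth becomes 2
  Position 6 '(': depth becomes 3
  Position 7 '(': depth becomes 4
  Position 8 ')': depth becomes 3
  Position 9 '(': depth becomes 4
  Position 10 ')': depth becomes 3
  Position 11 '(': depth becomes 4
  Position 12 ')': depth becomes 3
  Position 13 '(': depth becomes 4
  Position 14 ')': depth becomes 3
  Position 15 ')': depth becomes 2
  Position 16 ')': depth becomes 1
  Position 17 ')': depth becomes 0
Maximum depth reached: 4

4


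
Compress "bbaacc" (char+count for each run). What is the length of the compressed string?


Input: bbaacc
Runs:
  'b' x 2 => "b2"
  'a' x 2 => "a2"
  'c' x 2 => "c2"
Compressed: "b2a2c2"
Compressed length: 6

6


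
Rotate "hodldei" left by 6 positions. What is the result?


Input: "hodldei", rotate left by 6
First 6 characters: "hodlde"
Remaining characters: "i"
Concatenate remaining + first: "i" + "hodlde" = "ihodlde"

ihodlde


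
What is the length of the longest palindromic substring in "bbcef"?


Input: "bbcef"
Checking substrings for palindromes:
  [0:2] "bb" (len 2) => palindrome
Longest palindromic substring: "bb" with length 2

2


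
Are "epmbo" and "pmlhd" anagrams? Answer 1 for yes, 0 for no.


Strings: "epmbo", "pmlhd"
Sorted first:  bemop
Sorted second: dhlmp
Differ at position 0: 'b' vs 'd' => not anagrams

0


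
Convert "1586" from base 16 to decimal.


Input: "1586" in base 16
Positional expansion:
  Digit '1' (value 1) x 16^3 = 4096
  Digit '5' (value 5) x 16^2 = 1280
  Digit '8' (value 8) x 16^1 = 128
  Digit '6' (value 6) x 16^0 = 6
Sum = 5510

5510


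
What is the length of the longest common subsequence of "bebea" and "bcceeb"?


LCS of "bebea" and "bcceeb"
DP table:
           b    c    c    e    e    b
      0    0    0    0    0    0    0
  b   0    1    1    1    1    1    1
  e   0    1    1    1    2    2    2
  b   0    1    1    1    2    2    3
  e   0    1    1    1    2    3    3
  a   0    1    1    1    2    3    3
LCS length = dp[5][6] = 3

3


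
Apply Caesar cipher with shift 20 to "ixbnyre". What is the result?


Caesar cipher: shift "ixbnyre" by 20
  'i' (pos 8) + 20 = pos 2 = 'c'
  'x' (pos 23) + 20 = pos 17 = 'r'
  'b' (pos 1) + 20 = pos 21 = 'v'
  'n' (pos 13) + 20 = pos 7 = 'h'
  'y' (pos 24) + 20 = pos 18 = 's'
  'r' (pos 17) + 20 = pos 11 = 'l'
  'e' (pos 4) + 20 = pos 24 = 'y'
Result: crvhsly

crvhsly


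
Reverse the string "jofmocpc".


Input: jofmocpc
Reading characters right to left:
  Position 7: 'c'
  Position 6: 'p'
  Position 5: 'c'
  Position 4: 'o'
  Position 3: 'm'
  Position 2: 'f'
  Position 1: 'o'
  Position 0: 'j'
Reversed: cpcomfoj

cpcomfoj


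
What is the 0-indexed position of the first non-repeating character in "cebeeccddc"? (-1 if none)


Input: cebeeccddc
Character frequencies:
  'b': 1
  'c': 4
  'd': 2
  'e': 3
Scanning left to right for freq == 1:
  Position 0 ('c'): freq=4, skip
  Position 1 ('e'): freq=3, skip
  Position 2 ('b'): unique! => answer = 2

2


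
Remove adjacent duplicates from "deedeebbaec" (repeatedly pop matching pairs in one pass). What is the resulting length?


Input: deedeebbaec
Stack-based adjacent duplicate removal:
  Read 'd': push. Stack: d
  Read 'e': push. Stack: de
  Read 'e': matches stack top 'e' => pop. Stack: d
  Read 'd': matches stack top 'd' => pop. Stack: (empty)
  Read 'e': push. Stack: e
  Read 'e': matches stack top 'e' => pop. Stack: (empty)
  Read 'b': push. Stack: b
  Read 'b': matches stack top 'b' => pop. Stack: (empty)
  Read 'a': push. Stack: a
  Read 'e': push. Stack: ae
  Read 'c': push. Stack: aec
Final stack: "aec" (length 3)

3


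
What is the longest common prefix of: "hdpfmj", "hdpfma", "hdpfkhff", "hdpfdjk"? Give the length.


Words: hdpfmj, hdpfma, hdpfkhff, hdpfdjk
  Position 0: all 'h' => match
  Position 1: all 'd' => match
  Position 2: all 'p' => match
  Position 3: all 'f' => match
  Position 4: ('m', 'm', 'k', 'd') => mismatch, stop
LCP = "hdpf" (length 4)

4


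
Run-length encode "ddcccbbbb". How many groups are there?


Input: ddcccbbbb
Scanning for consecutive runs:
  Group 1: 'd' x 2 (positions 0-1)
  Group 2: 'c' x 3 (positions 2-4)
  Group 3: 'b' x 4 (positions 5-8)
Total groups: 3

3


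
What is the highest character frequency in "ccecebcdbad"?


Input: ccecebcdbad
Character counts:
  'a': 1
  'b': 2
  'c': 4
  'd': 2
  'e': 2
Maximum frequency: 4

4


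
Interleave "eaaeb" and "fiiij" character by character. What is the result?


Interleaving "eaaeb" and "fiiij":
  Position 0: 'e' from first, 'f' from second => "ef"
  Position 1: 'a' from first, 'i' from second => "ai"
  Position 2: 'a' from first, 'i' from second => "ai"
  Position 3: 'e' from first, 'i' from second => "ei"
  Position 4: 'b' from first, 'j' from second => "bj"
Result: efaiaieibj

efaiaieibj


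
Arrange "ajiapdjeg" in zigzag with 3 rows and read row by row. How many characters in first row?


Zigzag "ajiapdjeg" into 3 rows:
Placing characters:
  'a' => row 0
  'j' => row 1
  'i' => row 2
  'a' => row 1
  'p' => row 0
  'd' => row 1
  'j' => row 2
  'e' => row 1
  'g' => row 0
Rows:
  Row 0: "apg"
  Row 1: "jade"
  Row 2: "ij"
First row length: 3

3


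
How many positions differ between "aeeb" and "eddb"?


Comparing "aeeb" and "eddb" position by position:
  Position 0: 'a' vs 'e' => DIFFER
  Position 1: 'e' vs 'd' => DIFFER
  Position 2: 'e' vs 'd' => DIFFER
  Position 3: 'b' vs 'b' => same
Positions that differ: 3

3


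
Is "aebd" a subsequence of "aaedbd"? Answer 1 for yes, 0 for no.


Check if "aebd" is a subsequence of "aaedbd"
Greedy scan:
  Position 0 ('a'): matches sub[0] = 'a'
  Position 1 ('a'): no match needed
  Position 2 ('e'): matches sub[1] = 'e'
  Position 3 ('d'): no match needed
  Position 4 ('b'): matches sub[2] = 'b'
  Position 5 ('d'): matches sub[3] = 'd'
All 4 characters matched => is a subsequence

1


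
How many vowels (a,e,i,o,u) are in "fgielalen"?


Input: fgielalen
Checking each character:
  'f' at position 0: consonant
  'g' at position 1: consonant
  'i' at position 2: vowel (running total: 1)
  'e' at position 3: vowel (running total: 2)
  'l' at position 4: consonant
  'a' at position 5: vowel (running total: 3)
  'l' at position 6: consonant
  'e' at position 7: vowel (running total: 4)
  'n' at position 8: consonant
Total vowels: 4

4


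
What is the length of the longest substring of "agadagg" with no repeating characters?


Input: "agadagg"
Sliding window (track last position of each char):
  Position 0 ('a'): window [0,0] length 1 -- new best
  Position 1 ('g'): window [0,1] length 2 -- new best
  Position 2 ('a'): repeat (last at 0), move window start to 1
  Position 2 ('a'): window [1,2] length 2
  Position 3 ('d'): window [1,3] length 3 -- new best
  Position 4 ('a'): repeat (last at 2), move window start to 3
  Position 4 ('a'): window [3,4] length 2
  Position 5 ('g'): window [3,5] length 3
  Position 6 ('g'): repeat (last at 5), move window start to 6
  Position 6 ('g'): window [6,6] length 1
Longest substring with no repeats: "gad" with length 3

3


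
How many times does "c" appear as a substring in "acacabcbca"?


Searching for "c" in "acacabcbca"
Scanning each position:
  Position 0: "a" => no
  Position 1: "c" => MATCH
  Position 2: "a" => no
  Position 3: "c" => MATCH
  Position 4: "a" => no
  Position 5: "b" => no
  Position 6: "c" => MATCH
  Position 7: "b" => no
  Position 8: "c" => MATCH
  Position 9: "a" => no
Total occurrences: 4

4


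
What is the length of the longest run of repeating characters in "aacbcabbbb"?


Input: "aacbcabbbb"
Scanning for longest run:
  Position 1 ('a'): continues run of 'a', length=2
  Position 2 ('c'): new char, reset run to 1
  Position 3 ('b'): new char, reset run to 1
  Position 4 ('c'): new char, reset run to 1
  Position 5 ('a'): new char, reset run to 1
  Position 6 ('b'): new char, reset run to 1
  Position 7 ('b'): continues run of 'b', length=2
  Position 8 ('b'): continues run of 'b', length=3
  Position 9 ('b'): continues run of 'b', length=4
Longest run: 'b' with length 4

4


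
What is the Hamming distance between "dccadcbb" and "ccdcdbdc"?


Comparing "dccadcbb" and "ccdcdbdc" position by position:
  Position 0: 'd' vs 'c' => differ
  Position 1: 'c' vs 'c' => same
  Position 2: 'c' vs 'd' => differ
  Position 3: 'a' vs 'c' => differ
  Position 4: 'd' vs 'd' => same
  Position 5: 'c' vs 'b' => differ
  Position 6: 'b' vs 'd' => differ
  Position 7: 'b' vs 'c' => differ
Total differences (Hamming distance): 6

6


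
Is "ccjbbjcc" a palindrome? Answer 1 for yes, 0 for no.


Input: ccjbbjcc
Reversed: ccjbbjcc
  Compare pos 0 ('c') with pos 7 ('c'): match
  Compare pos 1 ('c') with pos 6 ('c'): match
  Compare pos 2 ('j') with pos 5 ('j'): match
  Compare pos 3 ('b') with pos 4 ('b'): match
Result: palindrome

1


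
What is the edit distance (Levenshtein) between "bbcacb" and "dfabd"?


Computing edit distance: "bbcacb" -> "dfabd"
DP table:
           d    f    a    b    d
      0    1    2    3    4    5
  b   1    1    2    3    3    4
  b   2    2    2    3    3    4
  c   3    3    3    3    4    4
  a   4    4    4    3    4    5
  c   5    5    5    4    4    5
  b   6    6    6    5    4    5
Edit distance = dp[6][5] = 5

5


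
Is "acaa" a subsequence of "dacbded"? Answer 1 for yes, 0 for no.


Check if "acaa" is a subsequence of "dacbded"
Greedy scan:
  Position 0 ('d'): no match needed
  Position 1 ('a'): matches sub[0] = 'a'
  Position 2 ('c'): matches sub[1] = 'c'
  Position 3 ('b'): no match needed
  Position 4 ('d'): no match needed
  Position 5 ('e'): no match needed
  Position 6 ('d'): no match needed
Only matched 2/4 characters => not a subsequence

0


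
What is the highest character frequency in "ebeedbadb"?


Input: ebeedbadb
Character counts:
  'a': 1
  'b': 3
  'd': 2
  'e': 3
Maximum frequency: 3

3


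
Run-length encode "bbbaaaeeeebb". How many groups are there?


Input: bbbaaaeeeebb
Scanning for consecutive runs:
  Group 1: 'b' x 3 (positions 0-2)
  Group 2: 'a' x 3 (positions 3-5)
  Group 3: 'e' x 4 (positions 6-9)
  Group 4: 'b' x 2 (positions 10-11)
Total groups: 4

4


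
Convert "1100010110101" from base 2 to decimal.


Input: "1100010110101" in base 2
Positional expansion:
  Digit '1' (value 1) x 2^12 = 4096
  Digit '1' (value 1) x 2^11 = 2048
  Digit '0' (value 0) x 2^10 = 0
  Digit '0' (value 0) x 2^9 = 0
  Digit '0' (value 0) x 2^8 = 0
  Digit '1' (value 1) x 2^7 = 128
  Digit '0' (value 0) x 2^6 = 0
  Digit '1' (value 1) x 2^5 = 32
  Digit '1' (value 1) x 2^4 = 16
  Digit '0' (value 0) x 2^3 = 0
  Digit '1' (value 1) x 2^2 = 4
  Digit '0' (value 0) x 2^1 = 0
  Digit '1' (value 1) x 2^0 = 1
Sum = 6325

6325


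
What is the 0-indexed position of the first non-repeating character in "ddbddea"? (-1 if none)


Input: ddbddea
Character frequencies:
  'a': 1
  'b': 1
  'd': 4
  'e': 1
Scanning left to right for freq == 1:
  Position 0 ('d'): freq=4, skip
  Position 1 ('d'): freq=4, skip
  Position 2 ('b'): unique! => answer = 2

2


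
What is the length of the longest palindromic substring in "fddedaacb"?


Input: "fddedaacb"
Checking substrings for palindromes:
  [2:5] "ded" (len 3) => palindrome
  [1:3] "dd" (len 2) => palindrome
  [5:7] "aa" (len 2) => palindrome
Longest palindromic substring: "ded" with length 3

3


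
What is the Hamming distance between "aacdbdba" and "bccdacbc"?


Comparing "aacdbdba" and "bccdacbc" position by position:
  Position 0: 'a' vs 'b' => differ
  Position 1: 'a' vs 'c' => differ
  Position 2: 'c' vs 'c' => same
  Position 3: 'd' vs 'd' => same
  Position 4: 'b' vs 'a' => differ
  Position 5: 'd' vs 'c' => differ
  Position 6: 'b' vs 'b' => same
  Position 7: 'a' vs 'c' => differ
Total differences (Hamming distance): 5

5


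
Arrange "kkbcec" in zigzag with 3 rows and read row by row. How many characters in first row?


Zigzag "kkbcec" into 3 rows:
Placing characters:
  'k' => row 0
  'k' => row 1
  'b' => row 2
  'c' => row 1
  'e' => row 0
  'c' => row 1
Rows:
  Row 0: "ke"
  Row 1: "kcc"
  Row 2: "b"
First row length: 2

2


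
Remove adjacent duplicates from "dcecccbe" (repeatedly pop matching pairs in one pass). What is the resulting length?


Input: dcecccbe
Stack-based adjacent duplicate removal:
  Read 'd': push. Stack: d
  Read 'c': push. Stack: dc
  Read 'e': push. Stack: dce
  Read 'c': push. Stack: dcec
  Read 'c': matches stack top 'c' => pop. Stack: dce
  Read 'c': push. Stack: dcec
  Read 'b': push. Stack: dcecb
  Read 'e': push. Stack: dcecbe
Final stack: "dcecbe" (length 6)

6


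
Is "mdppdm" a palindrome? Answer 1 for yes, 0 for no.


Input: mdppdm
Reversed: mdppdm
  Compare pos 0 ('m') with pos 5 ('m'): match
  Compare pos 1 ('d') with pos 4 ('d'): match
  Compare pos 2 ('p') with pos 3 ('p'): match
Result: palindrome

1
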